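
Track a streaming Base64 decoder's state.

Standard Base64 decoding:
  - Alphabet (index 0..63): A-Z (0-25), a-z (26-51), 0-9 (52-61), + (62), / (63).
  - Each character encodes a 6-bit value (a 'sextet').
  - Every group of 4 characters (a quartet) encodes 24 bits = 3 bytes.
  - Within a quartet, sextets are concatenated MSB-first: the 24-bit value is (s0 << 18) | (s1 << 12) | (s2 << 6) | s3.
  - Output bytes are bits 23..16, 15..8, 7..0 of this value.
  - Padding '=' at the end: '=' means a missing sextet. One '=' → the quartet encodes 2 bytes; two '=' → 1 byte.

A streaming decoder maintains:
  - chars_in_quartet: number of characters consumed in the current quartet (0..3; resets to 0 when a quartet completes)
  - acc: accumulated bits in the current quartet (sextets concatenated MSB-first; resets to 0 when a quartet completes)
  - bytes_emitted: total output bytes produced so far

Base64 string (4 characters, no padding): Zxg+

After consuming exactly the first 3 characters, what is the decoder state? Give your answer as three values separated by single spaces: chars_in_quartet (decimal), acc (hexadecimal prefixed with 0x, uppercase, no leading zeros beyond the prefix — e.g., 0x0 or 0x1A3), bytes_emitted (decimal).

After char 0 ('Z'=25): chars_in_quartet=1 acc=0x19 bytes_emitted=0
After char 1 ('x'=49): chars_in_quartet=2 acc=0x671 bytes_emitted=0
After char 2 ('g'=32): chars_in_quartet=3 acc=0x19C60 bytes_emitted=0

Answer: 3 0x19C60 0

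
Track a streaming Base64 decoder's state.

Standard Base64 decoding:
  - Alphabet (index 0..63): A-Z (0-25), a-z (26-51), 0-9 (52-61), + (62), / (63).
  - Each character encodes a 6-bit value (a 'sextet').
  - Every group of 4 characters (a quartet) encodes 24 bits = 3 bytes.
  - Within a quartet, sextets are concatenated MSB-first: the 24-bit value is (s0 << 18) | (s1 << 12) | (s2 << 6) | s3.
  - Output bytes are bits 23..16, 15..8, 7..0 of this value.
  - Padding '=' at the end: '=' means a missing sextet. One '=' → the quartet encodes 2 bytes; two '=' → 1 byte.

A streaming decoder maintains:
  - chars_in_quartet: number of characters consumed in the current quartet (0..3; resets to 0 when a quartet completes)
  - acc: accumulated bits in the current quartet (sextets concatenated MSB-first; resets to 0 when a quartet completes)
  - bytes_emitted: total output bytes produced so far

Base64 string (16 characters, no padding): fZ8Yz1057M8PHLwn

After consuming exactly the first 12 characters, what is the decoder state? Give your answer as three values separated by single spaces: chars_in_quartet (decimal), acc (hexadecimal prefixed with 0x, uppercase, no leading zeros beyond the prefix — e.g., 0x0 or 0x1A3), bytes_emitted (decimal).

After char 0 ('f'=31): chars_in_quartet=1 acc=0x1F bytes_emitted=0
After char 1 ('Z'=25): chars_in_quartet=2 acc=0x7D9 bytes_emitted=0
After char 2 ('8'=60): chars_in_quartet=3 acc=0x1F67C bytes_emitted=0
After char 3 ('Y'=24): chars_in_quartet=4 acc=0x7D9F18 -> emit 7D 9F 18, reset; bytes_emitted=3
After char 4 ('z'=51): chars_in_quartet=1 acc=0x33 bytes_emitted=3
After char 5 ('1'=53): chars_in_quartet=2 acc=0xCF5 bytes_emitted=3
After char 6 ('0'=52): chars_in_quartet=3 acc=0x33D74 bytes_emitted=3
After char 7 ('5'=57): chars_in_quartet=4 acc=0xCF5D39 -> emit CF 5D 39, reset; bytes_emitted=6
After char 8 ('7'=59): chars_in_quartet=1 acc=0x3B bytes_emitted=6
After char 9 ('M'=12): chars_in_quartet=2 acc=0xECC bytes_emitted=6
After char 10 ('8'=60): chars_in_quartet=3 acc=0x3B33C bytes_emitted=6
After char 11 ('P'=15): chars_in_quartet=4 acc=0xECCF0F -> emit EC CF 0F, reset; bytes_emitted=9

Answer: 0 0x0 9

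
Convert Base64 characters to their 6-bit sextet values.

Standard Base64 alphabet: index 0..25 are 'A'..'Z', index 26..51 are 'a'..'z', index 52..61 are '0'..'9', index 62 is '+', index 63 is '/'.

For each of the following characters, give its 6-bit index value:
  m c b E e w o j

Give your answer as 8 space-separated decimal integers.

Answer: 38 28 27 4 30 48 40 35

Derivation:
'm': a..z range, 26 + ord('m') − ord('a') = 38
'c': a..z range, 26 + ord('c') − ord('a') = 28
'b': a..z range, 26 + ord('b') − ord('a') = 27
'E': A..Z range, ord('E') − ord('A') = 4
'e': a..z range, 26 + ord('e') − ord('a') = 30
'w': a..z range, 26 + ord('w') − ord('a') = 48
'o': a..z range, 26 + ord('o') − ord('a') = 40
'j': a..z range, 26 + ord('j') − ord('a') = 35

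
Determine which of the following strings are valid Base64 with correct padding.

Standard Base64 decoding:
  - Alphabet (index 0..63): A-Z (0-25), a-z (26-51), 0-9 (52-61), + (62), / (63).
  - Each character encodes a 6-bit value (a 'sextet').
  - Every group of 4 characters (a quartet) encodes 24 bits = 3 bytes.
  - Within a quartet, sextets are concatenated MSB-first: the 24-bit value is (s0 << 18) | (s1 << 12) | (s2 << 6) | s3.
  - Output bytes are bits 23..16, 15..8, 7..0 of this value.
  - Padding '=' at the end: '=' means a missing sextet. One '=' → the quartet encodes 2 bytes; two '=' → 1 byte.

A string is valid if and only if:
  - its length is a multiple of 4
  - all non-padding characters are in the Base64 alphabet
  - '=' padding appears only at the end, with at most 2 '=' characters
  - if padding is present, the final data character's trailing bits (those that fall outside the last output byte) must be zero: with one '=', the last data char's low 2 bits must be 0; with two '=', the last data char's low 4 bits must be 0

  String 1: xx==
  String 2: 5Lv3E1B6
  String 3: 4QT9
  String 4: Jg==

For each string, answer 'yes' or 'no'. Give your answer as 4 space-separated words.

Answer: no yes yes yes

Derivation:
String 1: 'xx==' → invalid (bad trailing bits)
String 2: '5Lv3E1B6' → valid
String 3: '4QT9' → valid
String 4: 'Jg==' → valid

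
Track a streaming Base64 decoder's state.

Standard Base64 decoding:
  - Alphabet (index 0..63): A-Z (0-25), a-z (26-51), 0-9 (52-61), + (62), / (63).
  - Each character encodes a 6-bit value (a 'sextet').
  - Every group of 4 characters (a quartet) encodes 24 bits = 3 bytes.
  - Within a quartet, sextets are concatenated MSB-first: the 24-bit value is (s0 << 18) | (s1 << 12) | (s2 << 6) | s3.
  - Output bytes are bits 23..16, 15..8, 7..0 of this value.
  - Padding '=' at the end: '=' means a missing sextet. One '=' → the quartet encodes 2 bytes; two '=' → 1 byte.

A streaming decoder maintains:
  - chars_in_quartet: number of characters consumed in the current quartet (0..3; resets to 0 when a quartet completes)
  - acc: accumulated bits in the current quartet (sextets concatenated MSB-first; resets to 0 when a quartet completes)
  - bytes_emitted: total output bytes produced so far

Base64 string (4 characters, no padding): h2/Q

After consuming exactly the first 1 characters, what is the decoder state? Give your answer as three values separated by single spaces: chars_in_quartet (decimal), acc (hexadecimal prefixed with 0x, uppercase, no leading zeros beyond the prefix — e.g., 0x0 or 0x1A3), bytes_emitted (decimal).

After char 0 ('h'=33): chars_in_quartet=1 acc=0x21 bytes_emitted=0

Answer: 1 0x21 0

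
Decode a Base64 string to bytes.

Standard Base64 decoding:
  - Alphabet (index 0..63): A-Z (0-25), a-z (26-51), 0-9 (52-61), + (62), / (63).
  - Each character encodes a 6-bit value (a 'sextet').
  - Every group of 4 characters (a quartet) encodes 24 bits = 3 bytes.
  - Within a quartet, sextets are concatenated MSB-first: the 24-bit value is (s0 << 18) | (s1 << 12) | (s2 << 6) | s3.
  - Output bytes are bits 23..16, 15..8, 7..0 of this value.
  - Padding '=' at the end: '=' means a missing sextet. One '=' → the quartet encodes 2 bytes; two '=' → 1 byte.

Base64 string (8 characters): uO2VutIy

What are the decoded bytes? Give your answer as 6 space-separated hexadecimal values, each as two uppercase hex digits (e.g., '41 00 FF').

Answer: B8 ED 95 BA D2 32

Derivation:
After char 0 ('u'=46): chars_in_quartet=1 acc=0x2E bytes_emitted=0
After char 1 ('O'=14): chars_in_quartet=2 acc=0xB8E bytes_emitted=0
After char 2 ('2'=54): chars_in_quartet=3 acc=0x2E3B6 bytes_emitted=0
After char 3 ('V'=21): chars_in_quartet=4 acc=0xB8ED95 -> emit B8 ED 95, reset; bytes_emitted=3
After char 4 ('u'=46): chars_in_quartet=1 acc=0x2E bytes_emitted=3
After char 5 ('t'=45): chars_in_quartet=2 acc=0xBAD bytes_emitted=3
After char 6 ('I'=8): chars_in_quartet=3 acc=0x2EB48 bytes_emitted=3
After char 7 ('y'=50): chars_in_quartet=4 acc=0xBAD232 -> emit BA D2 32, reset; bytes_emitted=6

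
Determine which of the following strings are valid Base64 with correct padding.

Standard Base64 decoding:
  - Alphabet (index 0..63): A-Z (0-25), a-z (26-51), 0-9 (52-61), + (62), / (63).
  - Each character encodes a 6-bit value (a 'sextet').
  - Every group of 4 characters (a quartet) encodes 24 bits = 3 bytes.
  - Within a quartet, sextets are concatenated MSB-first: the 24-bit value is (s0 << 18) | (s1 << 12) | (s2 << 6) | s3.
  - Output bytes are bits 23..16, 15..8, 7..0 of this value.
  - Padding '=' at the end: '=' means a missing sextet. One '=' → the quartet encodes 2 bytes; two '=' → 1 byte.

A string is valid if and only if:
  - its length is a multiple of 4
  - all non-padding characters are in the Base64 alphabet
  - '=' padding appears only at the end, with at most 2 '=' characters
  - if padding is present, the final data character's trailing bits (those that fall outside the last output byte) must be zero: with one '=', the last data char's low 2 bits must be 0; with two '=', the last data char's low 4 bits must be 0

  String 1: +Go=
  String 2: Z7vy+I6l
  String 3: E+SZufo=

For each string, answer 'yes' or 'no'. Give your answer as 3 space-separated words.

Answer: yes yes yes

Derivation:
String 1: '+Go=' → valid
String 2: 'Z7vy+I6l' → valid
String 3: 'E+SZufo=' → valid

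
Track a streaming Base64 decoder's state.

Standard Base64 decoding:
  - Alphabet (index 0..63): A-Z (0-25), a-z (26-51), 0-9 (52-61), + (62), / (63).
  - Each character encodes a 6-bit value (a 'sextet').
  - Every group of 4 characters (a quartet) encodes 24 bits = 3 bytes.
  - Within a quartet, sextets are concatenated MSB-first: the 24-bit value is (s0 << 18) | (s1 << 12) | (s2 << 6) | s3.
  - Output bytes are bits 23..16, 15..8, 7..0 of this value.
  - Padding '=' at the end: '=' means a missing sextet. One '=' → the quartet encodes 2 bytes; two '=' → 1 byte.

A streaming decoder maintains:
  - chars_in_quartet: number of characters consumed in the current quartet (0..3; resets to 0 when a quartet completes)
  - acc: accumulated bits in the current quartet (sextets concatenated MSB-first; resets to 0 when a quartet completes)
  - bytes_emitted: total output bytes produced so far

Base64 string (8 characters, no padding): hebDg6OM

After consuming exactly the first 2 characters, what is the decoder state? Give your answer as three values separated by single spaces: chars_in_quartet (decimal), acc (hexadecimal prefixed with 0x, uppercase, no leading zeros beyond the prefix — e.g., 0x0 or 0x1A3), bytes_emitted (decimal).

Answer: 2 0x85E 0

Derivation:
After char 0 ('h'=33): chars_in_quartet=1 acc=0x21 bytes_emitted=0
After char 1 ('e'=30): chars_in_quartet=2 acc=0x85E bytes_emitted=0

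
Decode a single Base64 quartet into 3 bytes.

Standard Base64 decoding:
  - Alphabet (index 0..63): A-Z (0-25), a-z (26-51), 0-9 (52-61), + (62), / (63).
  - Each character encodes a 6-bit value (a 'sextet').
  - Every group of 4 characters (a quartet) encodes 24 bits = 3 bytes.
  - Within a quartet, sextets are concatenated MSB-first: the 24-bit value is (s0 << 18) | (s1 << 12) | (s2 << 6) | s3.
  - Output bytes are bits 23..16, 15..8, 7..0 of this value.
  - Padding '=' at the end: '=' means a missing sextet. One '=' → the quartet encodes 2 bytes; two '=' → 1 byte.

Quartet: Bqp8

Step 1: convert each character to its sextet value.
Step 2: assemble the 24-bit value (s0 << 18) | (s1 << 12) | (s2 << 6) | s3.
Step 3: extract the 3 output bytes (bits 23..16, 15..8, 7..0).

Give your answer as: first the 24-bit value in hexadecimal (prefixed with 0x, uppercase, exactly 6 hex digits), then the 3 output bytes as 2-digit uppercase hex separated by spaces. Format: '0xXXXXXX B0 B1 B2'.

Answer: 0x06AA7C 06 AA 7C

Derivation:
Sextets: B=1, q=42, p=41, 8=60
24-bit: (1<<18) | (42<<12) | (41<<6) | 60
      = 0x040000 | 0x02A000 | 0x000A40 | 0x00003C
      = 0x06AA7C
Bytes: (v>>16)&0xFF=06, (v>>8)&0xFF=AA, v&0xFF=7C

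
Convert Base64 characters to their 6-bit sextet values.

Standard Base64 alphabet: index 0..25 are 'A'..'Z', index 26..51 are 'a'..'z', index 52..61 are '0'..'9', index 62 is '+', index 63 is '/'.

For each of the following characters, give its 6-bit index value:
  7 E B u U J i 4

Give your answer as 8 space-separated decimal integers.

Answer: 59 4 1 46 20 9 34 56

Derivation:
'7': 0..9 range, 52 + ord('7') − ord('0') = 59
'E': A..Z range, ord('E') − ord('A') = 4
'B': A..Z range, ord('B') − ord('A') = 1
'u': a..z range, 26 + ord('u') − ord('a') = 46
'U': A..Z range, ord('U') − ord('A') = 20
'J': A..Z range, ord('J') − ord('A') = 9
'i': a..z range, 26 + ord('i') − ord('a') = 34
'4': 0..9 range, 52 + ord('4') − ord('0') = 56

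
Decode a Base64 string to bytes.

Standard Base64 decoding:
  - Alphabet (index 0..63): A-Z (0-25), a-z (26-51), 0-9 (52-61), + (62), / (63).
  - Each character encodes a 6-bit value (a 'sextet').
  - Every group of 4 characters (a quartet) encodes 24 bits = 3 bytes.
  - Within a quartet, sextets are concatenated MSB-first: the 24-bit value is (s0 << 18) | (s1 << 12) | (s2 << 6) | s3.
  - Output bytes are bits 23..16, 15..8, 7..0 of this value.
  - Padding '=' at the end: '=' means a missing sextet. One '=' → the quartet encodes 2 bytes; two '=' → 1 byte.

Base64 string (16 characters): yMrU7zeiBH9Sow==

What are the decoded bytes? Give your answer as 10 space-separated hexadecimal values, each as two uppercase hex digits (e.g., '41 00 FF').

After char 0 ('y'=50): chars_in_quartet=1 acc=0x32 bytes_emitted=0
After char 1 ('M'=12): chars_in_quartet=2 acc=0xC8C bytes_emitted=0
After char 2 ('r'=43): chars_in_quartet=3 acc=0x3232B bytes_emitted=0
After char 3 ('U'=20): chars_in_quartet=4 acc=0xC8CAD4 -> emit C8 CA D4, reset; bytes_emitted=3
After char 4 ('7'=59): chars_in_quartet=1 acc=0x3B bytes_emitted=3
After char 5 ('z'=51): chars_in_quartet=2 acc=0xEF3 bytes_emitted=3
After char 6 ('e'=30): chars_in_quartet=3 acc=0x3BCDE bytes_emitted=3
After char 7 ('i'=34): chars_in_quartet=4 acc=0xEF37A2 -> emit EF 37 A2, reset; bytes_emitted=6
After char 8 ('B'=1): chars_in_quartet=1 acc=0x1 bytes_emitted=6
After char 9 ('H'=7): chars_in_quartet=2 acc=0x47 bytes_emitted=6
After char 10 ('9'=61): chars_in_quartet=3 acc=0x11FD bytes_emitted=6
After char 11 ('S'=18): chars_in_quartet=4 acc=0x47F52 -> emit 04 7F 52, reset; bytes_emitted=9
After char 12 ('o'=40): chars_in_quartet=1 acc=0x28 bytes_emitted=9
After char 13 ('w'=48): chars_in_quartet=2 acc=0xA30 bytes_emitted=9
Padding '==': partial quartet acc=0xA30 -> emit A3; bytes_emitted=10

Answer: C8 CA D4 EF 37 A2 04 7F 52 A3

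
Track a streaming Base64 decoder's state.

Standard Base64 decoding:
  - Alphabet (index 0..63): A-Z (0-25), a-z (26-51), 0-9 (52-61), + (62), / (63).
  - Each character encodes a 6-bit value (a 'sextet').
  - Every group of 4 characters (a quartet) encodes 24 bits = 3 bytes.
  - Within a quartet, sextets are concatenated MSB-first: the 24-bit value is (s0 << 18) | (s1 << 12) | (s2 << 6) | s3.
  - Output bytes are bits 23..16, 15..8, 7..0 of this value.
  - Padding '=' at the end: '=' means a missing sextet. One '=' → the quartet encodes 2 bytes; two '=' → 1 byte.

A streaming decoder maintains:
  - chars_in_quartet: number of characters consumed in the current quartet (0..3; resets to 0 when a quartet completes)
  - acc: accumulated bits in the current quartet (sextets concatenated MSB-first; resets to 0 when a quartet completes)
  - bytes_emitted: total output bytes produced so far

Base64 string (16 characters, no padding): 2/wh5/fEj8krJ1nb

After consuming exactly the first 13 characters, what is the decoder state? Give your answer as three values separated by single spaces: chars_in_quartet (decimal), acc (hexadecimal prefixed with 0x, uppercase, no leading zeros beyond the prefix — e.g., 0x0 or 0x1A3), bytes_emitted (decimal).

After char 0 ('2'=54): chars_in_quartet=1 acc=0x36 bytes_emitted=0
After char 1 ('/'=63): chars_in_quartet=2 acc=0xDBF bytes_emitted=0
After char 2 ('w'=48): chars_in_quartet=3 acc=0x36FF0 bytes_emitted=0
After char 3 ('h'=33): chars_in_quartet=4 acc=0xDBFC21 -> emit DB FC 21, reset; bytes_emitted=3
After char 4 ('5'=57): chars_in_quartet=1 acc=0x39 bytes_emitted=3
After char 5 ('/'=63): chars_in_quartet=2 acc=0xE7F bytes_emitted=3
After char 6 ('f'=31): chars_in_quartet=3 acc=0x39FDF bytes_emitted=3
After char 7 ('E'=4): chars_in_quartet=4 acc=0xE7F7C4 -> emit E7 F7 C4, reset; bytes_emitted=6
After char 8 ('j'=35): chars_in_quartet=1 acc=0x23 bytes_emitted=6
After char 9 ('8'=60): chars_in_quartet=2 acc=0x8FC bytes_emitted=6
After char 10 ('k'=36): chars_in_quartet=3 acc=0x23F24 bytes_emitted=6
After char 11 ('r'=43): chars_in_quartet=4 acc=0x8FC92B -> emit 8F C9 2B, reset; bytes_emitted=9
After char 12 ('J'=9): chars_in_quartet=1 acc=0x9 bytes_emitted=9

Answer: 1 0x9 9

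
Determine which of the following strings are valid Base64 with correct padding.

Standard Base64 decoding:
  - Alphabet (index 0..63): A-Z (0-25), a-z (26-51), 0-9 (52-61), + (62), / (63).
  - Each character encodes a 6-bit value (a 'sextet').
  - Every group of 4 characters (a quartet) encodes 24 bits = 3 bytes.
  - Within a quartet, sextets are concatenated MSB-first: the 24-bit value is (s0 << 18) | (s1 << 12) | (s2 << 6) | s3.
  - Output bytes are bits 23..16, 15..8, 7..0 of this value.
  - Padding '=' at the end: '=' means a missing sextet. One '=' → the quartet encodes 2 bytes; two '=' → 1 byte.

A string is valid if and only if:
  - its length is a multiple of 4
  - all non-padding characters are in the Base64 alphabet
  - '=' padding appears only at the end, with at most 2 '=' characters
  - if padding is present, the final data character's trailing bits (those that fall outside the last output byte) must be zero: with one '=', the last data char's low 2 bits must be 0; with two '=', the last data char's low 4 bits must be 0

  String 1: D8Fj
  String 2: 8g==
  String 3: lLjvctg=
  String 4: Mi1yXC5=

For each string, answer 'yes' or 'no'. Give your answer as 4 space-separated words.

String 1: 'D8Fj' → valid
String 2: '8g==' → valid
String 3: 'lLjvctg=' → valid
String 4: 'Mi1yXC5=' → invalid (bad trailing bits)

Answer: yes yes yes no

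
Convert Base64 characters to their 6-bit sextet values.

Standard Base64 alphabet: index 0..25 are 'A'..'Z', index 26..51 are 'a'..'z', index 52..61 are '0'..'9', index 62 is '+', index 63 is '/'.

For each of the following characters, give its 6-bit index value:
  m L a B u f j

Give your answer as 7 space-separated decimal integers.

'm': a..z range, 26 + ord('m') − ord('a') = 38
'L': A..Z range, ord('L') − ord('A') = 11
'a': a..z range, 26 + ord('a') − ord('a') = 26
'B': A..Z range, ord('B') − ord('A') = 1
'u': a..z range, 26 + ord('u') − ord('a') = 46
'f': a..z range, 26 + ord('f') − ord('a') = 31
'j': a..z range, 26 + ord('j') − ord('a') = 35

Answer: 38 11 26 1 46 31 35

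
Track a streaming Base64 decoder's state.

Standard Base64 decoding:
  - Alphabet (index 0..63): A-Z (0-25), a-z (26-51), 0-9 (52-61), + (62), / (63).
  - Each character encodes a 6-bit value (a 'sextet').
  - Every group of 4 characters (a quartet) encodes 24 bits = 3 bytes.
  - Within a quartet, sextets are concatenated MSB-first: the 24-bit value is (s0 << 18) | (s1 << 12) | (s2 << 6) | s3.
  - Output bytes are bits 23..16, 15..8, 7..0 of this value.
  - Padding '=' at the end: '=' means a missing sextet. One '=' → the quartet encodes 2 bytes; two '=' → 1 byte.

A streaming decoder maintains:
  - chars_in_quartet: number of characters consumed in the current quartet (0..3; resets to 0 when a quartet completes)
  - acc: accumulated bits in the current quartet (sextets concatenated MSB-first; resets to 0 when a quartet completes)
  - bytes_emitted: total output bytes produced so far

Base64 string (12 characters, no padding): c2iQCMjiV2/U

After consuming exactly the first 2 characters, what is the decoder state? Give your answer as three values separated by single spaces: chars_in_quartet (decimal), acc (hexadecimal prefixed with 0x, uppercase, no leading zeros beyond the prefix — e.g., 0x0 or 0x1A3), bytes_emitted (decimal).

After char 0 ('c'=28): chars_in_quartet=1 acc=0x1C bytes_emitted=0
After char 1 ('2'=54): chars_in_quartet=2 acc=0x736 bytes_emitted=0

Answer: 2 0x736 0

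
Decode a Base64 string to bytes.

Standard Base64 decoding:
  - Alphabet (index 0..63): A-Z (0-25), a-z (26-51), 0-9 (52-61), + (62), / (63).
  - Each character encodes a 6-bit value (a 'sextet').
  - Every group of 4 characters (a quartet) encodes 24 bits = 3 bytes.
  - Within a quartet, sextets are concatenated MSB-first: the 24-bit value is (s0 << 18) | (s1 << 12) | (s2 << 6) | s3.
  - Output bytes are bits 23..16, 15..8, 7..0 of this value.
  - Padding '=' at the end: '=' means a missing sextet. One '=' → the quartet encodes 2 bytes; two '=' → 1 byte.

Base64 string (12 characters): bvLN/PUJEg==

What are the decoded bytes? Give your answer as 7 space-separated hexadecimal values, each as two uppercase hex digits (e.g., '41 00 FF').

After char 0 ('b'=27): chars_in_quartet=1 acc=0x1B bytes_emitted=0
After char 1 ('v'=47): chars_in_quartet=2 acc=0x6EF bytes_emitted=0
After char 2 ('L'=11): chars_in_quartet=3 acc=0x1BBCB bytes_emitted=0
After char 3 ('N'=13): chars_in_quartet=4 acc=0x6EF2CD -> emit 6E F2 CD, reset; bytes_emitted=3
After char 4 ('/'=63): chars_in_quartet=1 acc=0x3F bytes_emitted=3
After char 5 ('P'=15): chars_in_quartet=2 acc=0xFCF bytes_emitted=3
After char 6 ('U'=20): chars_in_quartet=3 acc=0x3F3D4 bytes_emitted=3
After char 7 ('J'=9): chars_in_quartet=4 acc=0xFCF509 -> emit FC F5 09, reset; bytes_emitted=6
After char 8 ('E'=4): chars_in_quartet=1 acc=0x4 bytes_emitted=6
After char 9 ('g'=32): chars_in_quartet=2 acc=0x120 bytes_emitted=6
Padding '==': partial quartet acc=0x120 -> emit 12; bytes_emitted=7

Answer: 6E F2 CD FC F5 09 12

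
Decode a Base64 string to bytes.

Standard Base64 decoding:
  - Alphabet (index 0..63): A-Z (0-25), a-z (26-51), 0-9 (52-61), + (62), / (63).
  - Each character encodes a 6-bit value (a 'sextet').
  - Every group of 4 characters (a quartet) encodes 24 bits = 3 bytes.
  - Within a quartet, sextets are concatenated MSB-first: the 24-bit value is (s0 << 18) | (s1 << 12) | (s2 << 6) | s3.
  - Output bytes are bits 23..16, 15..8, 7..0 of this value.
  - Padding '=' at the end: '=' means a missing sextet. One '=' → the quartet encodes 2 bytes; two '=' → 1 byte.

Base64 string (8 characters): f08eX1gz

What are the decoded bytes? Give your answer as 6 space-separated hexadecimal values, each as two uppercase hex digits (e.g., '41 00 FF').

After char 0 ('f'=31): chars_in_quartet=1 acc=0x1F bytes_emitted=0
After char 1 ('0'=52): chars_in_quartet=2 acc=0x7F4 bytes_emitted=0
After char 2 ('8'=60): chars_in_quartet=3 acc=0x1FD3C bytes_emitted=0
After char 3 ('e'=30): chars_in_quartet=4 acc=0x7F4F1E -> emit 7F 4F 1E, reset; bytes_emitted=3
After char 4 ('X'=23): chars_in_quartet=1 acc=0x17 bytes_emitted=3
After char 5 ('1'=53): chars_in_quartet=2 acc=0x5F5 bytes_emitted=3
After char 6 ('g'=32): chars_in_quartet=3 acc=0x17D60 bytes_emitted=3
After char 7 ('z'=51): chars_in_quartet=4 acc=0x5F5833 -> emit 5F 58 33, reset; bytes_emitted=6

Answer: 7F 4F 1E 5F 58 33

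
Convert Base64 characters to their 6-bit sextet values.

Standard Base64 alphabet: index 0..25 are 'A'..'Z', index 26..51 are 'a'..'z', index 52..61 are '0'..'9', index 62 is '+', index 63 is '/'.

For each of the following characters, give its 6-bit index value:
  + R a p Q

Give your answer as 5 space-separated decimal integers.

'+': index 62
'R': A..Z range, ord('R') − ord('A') = 17
'a': a..z range, 26 + ord('a') − ord('a') = 26
'p': a..z range, 26 + ord('p') − ord('a') = 41
'Q': A..Z range, ord('Q') − ord('A') = 16

Answer: 62 17 26 41 16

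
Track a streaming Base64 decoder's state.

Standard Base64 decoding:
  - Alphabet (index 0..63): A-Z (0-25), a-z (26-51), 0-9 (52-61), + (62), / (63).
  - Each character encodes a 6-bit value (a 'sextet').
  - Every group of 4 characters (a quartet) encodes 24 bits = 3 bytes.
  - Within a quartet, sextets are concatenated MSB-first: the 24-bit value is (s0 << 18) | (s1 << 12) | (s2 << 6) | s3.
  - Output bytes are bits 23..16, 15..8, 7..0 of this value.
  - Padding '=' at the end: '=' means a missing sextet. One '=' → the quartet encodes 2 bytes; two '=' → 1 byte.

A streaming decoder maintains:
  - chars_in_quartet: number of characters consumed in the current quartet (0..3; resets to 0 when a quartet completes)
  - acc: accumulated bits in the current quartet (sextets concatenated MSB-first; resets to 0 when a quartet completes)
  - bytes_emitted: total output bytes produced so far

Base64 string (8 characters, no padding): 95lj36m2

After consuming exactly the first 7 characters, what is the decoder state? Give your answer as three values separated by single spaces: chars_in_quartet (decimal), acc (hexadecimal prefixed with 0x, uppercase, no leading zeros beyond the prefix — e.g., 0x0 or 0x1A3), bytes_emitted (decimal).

Answer: 3 0x37EA6 3

Derivation:
After char 0 ('9'=61): chars_in_quartet=1 acc=0x3D bytes_emitted=0
After char 1 ('5'=57): chars_in_quartet=2 acc=0xF79 bytes_emitted=0
After char 2 ('l'=37): chars_in_quartet=3 acc=0x3DE65 bytes_emitted=0
After char 3 ('j'=35): chars_in_quartet=4 acc=0xF79963 -> emit F7 99 63, reset; bytes_emitted=3
After char 4 ('3'=55): chars_in_quartet=1 acc=0x37 bytes_emitted=3
After char 5 ('6'=58): chars_in_quartet=2 acc=0xDFA bytes_emitted=3
After char 6 ('m'=38): chars_in_quartet=3 acc=0x37EA6 bytes_emitted=3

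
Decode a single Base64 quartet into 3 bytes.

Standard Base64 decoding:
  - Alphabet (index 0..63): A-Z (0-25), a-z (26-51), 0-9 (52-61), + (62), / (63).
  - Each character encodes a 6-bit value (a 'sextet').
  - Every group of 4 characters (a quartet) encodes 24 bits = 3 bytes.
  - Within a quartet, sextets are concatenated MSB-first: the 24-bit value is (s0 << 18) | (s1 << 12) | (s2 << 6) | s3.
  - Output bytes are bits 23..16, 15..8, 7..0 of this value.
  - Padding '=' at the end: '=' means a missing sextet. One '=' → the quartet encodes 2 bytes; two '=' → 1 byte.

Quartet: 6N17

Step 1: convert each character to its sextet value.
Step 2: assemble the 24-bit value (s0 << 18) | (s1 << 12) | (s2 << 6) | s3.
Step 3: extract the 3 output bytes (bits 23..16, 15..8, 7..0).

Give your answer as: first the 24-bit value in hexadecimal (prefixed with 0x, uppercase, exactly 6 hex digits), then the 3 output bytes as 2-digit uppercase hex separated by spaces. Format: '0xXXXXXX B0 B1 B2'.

Sextets: 6=58, N=13, 1=53, 7=59
24-bit: (58<<18) | (13<<12) | (53<<6) | 59
      = 0xE80000 | 0x00D000 | 0x000D40 | 0x00003B
      = 0xE8DD7B
Bytes: (v>>16)&0xFF=E8, (v>>8)&0xFF=DD, v&0xFF=7B

Answer: 0xE8DD7B E8 DD 7B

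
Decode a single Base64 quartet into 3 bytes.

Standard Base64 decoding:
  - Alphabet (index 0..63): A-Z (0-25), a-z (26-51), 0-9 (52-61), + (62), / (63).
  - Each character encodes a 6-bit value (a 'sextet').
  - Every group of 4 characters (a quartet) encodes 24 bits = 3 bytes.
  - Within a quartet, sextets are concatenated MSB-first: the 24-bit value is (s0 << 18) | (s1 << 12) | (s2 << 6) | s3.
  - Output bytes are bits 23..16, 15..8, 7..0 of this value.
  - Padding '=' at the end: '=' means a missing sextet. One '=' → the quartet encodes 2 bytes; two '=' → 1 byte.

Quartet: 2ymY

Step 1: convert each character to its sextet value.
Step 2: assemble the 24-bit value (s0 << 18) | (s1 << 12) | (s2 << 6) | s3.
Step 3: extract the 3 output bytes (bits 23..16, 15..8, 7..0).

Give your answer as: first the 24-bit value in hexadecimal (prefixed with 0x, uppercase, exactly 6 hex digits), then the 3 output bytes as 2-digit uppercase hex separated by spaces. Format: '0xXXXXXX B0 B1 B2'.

Sextets: 2=54, y=50, m=38, Y=24
24-bit: (54<<18) | (50<<12) | (38<<6) | 24
      = 0xD80000 | 0x032000 | 0x000980 | 0x000018
      = 0xDB2998
Bytes: (v>>16)&0xFF=DB, (v>>8)&0xFF=29, v&0xFF=98

Answer: 0xDB2998 DB 29 98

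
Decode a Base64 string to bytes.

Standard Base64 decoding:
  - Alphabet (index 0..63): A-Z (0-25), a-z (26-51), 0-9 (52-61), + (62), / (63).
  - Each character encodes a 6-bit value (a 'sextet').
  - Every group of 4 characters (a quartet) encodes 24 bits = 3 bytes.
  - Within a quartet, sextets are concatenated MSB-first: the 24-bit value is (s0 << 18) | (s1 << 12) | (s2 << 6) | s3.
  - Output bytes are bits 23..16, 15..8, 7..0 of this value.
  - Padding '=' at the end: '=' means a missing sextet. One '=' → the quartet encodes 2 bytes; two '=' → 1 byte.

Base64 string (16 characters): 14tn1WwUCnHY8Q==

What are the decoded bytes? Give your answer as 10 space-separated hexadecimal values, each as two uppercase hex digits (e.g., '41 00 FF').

Answer: D7 8B 67 D5 6C 14 0A 71 D8 F1

Derivation:
After char 0 ('1'=53): chars_in_quartet=1 acc=0x35 bytes_emitted=0
After char 1 ('4'=56): chars_in_quartet=2 acc=0xD78 bytes_emitted=0
After char 2 ('t'=45): chars_in_quartet=3 acc=0x35E2D bytes_emitted=0
After char 3 ('n'=39): chars_in_quartet=4 acc=0xD78B67 -> emit D7 8B 67, reset; bytes_emitted=3
After char 4 ('1'=53): chars_in_quartet=1 acc=0x35 bytes_emitted=3
After char 5 ('W'=22): chars_in_quartet=2 acc=0xD56 bytes_emitted=3
After char 6 ('w'=48): chars_in_quartet=3 acc=0x355B0 bytes_emitted=3
After char 7 ('U'=20): chars_in_quartet=4 acc=0xD56C14 -> emit D5 6C 14, reset; bytes_emitted=6
After char 8 ('C'=2): chars_in_quartet=1 acc=0x2 bytes_emitted=6
After char 9 ('n'=39): chars_in_quartet=2 acc=0xA7 bytes_emitted=6
After char 10 ('H'=7): chars_in_quartet=3 acc=0x29C7 bytes_emitted=6
After char 11 ('Y'=24): chars_in_quartet=4 acc=0xA71D8 -> emit 0A 71 D8, reset; bytes_emitted=9
After char 12 ('8'=60): chars_in_quartet=1 acc=0x3C bytes_emitted=9
After char 13 ('Q'=16): chars_in_quartet=2 acc=0xF10 bytes_emitted=9
Padding '==': partial quartet acc=0xF10 -> emit F1; bytes_emitted=10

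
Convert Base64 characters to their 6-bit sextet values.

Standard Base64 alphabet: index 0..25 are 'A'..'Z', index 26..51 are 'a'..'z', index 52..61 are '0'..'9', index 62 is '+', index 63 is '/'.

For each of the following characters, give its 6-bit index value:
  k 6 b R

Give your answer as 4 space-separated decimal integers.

'k': a..z range, 26 + ord('k') − ord('a') = 36
'6': 0..9 range, 52 + ord('6') − ord('0') = 58
'b': a..z range, 26 + ord('b') − ord('a') = 27
'R': A..Z range, ord('R') − ord('A') = 17

Answer: 36 58 27 17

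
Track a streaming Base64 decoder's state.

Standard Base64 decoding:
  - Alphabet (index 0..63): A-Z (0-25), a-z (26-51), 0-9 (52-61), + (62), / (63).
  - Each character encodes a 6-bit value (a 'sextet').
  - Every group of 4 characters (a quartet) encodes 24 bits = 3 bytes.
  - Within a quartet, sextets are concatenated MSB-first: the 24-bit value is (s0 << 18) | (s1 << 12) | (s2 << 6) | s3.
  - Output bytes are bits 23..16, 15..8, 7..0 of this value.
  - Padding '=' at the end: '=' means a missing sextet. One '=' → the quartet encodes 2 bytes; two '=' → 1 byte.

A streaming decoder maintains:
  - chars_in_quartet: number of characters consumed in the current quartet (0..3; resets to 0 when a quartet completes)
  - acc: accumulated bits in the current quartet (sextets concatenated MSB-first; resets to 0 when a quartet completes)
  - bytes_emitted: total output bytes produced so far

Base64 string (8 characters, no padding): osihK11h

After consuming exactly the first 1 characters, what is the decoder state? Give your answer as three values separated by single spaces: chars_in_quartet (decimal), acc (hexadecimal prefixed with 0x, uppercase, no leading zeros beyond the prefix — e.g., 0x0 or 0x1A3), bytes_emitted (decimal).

Answer: 1 0x28 0

Derivation:
After char 0 ('o'=40): chars_in_quartet=1 acc=0x28 bytes_emitted=0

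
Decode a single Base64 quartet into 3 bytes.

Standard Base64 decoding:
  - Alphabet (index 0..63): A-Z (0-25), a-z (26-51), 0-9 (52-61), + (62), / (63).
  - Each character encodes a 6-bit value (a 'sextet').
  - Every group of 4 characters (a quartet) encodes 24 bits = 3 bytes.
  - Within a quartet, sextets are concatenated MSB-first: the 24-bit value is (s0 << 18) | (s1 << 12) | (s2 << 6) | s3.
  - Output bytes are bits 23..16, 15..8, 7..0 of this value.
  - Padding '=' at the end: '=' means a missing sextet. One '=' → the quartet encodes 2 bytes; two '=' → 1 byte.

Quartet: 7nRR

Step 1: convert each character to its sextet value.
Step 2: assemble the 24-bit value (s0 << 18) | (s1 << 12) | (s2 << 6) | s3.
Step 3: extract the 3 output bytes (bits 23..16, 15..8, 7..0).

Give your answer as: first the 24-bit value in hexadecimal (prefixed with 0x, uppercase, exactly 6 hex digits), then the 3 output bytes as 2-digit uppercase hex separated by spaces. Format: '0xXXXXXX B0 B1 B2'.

Answer: 0xEE7451 EE 74 51

Derivation:
Sextets: 7=59, n=39, R=17, R=17
24-bit: (59<<18) | (39<<12) | (17<<6) | 17
      = 0xEC0000 | 0x027000 | 0x000440 | 0x000011
      = 0xEE7451
Bytes: (v>>16)&0xFF=EE, (v>>8)&0xFF=74, v&0xFF=51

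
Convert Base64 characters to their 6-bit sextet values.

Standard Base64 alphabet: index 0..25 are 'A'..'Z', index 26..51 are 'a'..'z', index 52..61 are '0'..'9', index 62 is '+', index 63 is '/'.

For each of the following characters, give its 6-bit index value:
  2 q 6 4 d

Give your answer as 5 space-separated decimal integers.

Answer: 54 42 58 56 29

Derivation:
'2': 0..9 range, 52 + ord('2') − ord('0') = 54
'q': a..z range, 26 + ord('q') − ord('a') = 42
'6': 0..9 range, 52 + ord('6') − ord('0') = 58
'4': 0..9 range, 52 + ord('4') − ord('0') = 56
'd': a..z range, 26 + ord('d') − ord('a') = 29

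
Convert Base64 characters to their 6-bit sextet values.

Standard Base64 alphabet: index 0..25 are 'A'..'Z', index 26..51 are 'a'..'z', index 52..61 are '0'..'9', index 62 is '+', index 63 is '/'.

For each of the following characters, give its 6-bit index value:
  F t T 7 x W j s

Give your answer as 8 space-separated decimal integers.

'F': A..Z range, ord('F') − ord('A') = 5
't': a..z range, 26 + ord('t') − ord('a') = 45
'T': A..Z range, ord('T') − ord('A') = 19
'7': 0..9 range, 52 + ord('7') − ord('0') = 59
'x': a..z range, 26 + ord('x') − ord('a') = 49
'W': A..Z range, ord('W') − ord('A') = 22
'j': a..z range, 26 + ord('j') − ord('a') = 35
's': a..z range, 26 + ord('s') − ord('a') = 44

Answer: 5 45 19 59 49 22 35 44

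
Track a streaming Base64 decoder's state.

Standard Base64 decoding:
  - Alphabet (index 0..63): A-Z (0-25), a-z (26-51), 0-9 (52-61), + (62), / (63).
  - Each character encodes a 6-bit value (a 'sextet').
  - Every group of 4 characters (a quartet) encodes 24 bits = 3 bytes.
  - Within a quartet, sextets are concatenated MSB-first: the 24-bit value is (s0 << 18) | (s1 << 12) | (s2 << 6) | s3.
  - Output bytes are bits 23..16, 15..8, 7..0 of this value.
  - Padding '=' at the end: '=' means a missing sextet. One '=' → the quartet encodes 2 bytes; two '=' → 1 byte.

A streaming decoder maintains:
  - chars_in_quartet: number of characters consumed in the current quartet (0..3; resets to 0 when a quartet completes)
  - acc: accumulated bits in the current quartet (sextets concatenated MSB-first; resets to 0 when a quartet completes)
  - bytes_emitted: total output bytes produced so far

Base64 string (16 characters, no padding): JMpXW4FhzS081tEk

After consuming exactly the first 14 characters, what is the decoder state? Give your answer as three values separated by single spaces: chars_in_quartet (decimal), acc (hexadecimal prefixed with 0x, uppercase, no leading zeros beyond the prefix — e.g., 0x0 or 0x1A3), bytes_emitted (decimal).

Answer: 2 0xD6D 9

Derivation:
After char 0 ('J'=9): chars_in_quartet=1 acc=0x9 bytes_emitted=0
After char 1 ('M'=12): chars_in_quartet=2 acc=0x24C bytes_emitted=0
After char 2 ('p'=41): chars_in_quartet=3 acc=0x9329 bytes_emitted=0
After char 3 ('X'=23): chars_in_quartet=4 acc=0x24CA57 -> emit 24 CA 57, reset; bytes_emitted=3
After char 4 ('W'=22): chars_in_quartet=1 acc=0x16 bytes_emitted=3
After char 5 ('4'=56): chars_in_quartet=2 acc=0x5B8 bytes_emitted=3
After char 6 ('F'=5): chars_in_quartet=3 acc=0x16E05 bytes_emitted=3
After char 7 ('h'=33): chars_in_quartet=4 acc=0x5B8161 -> emit 5B 81 61, reset; bytes_emitted=6
After char 8 ('z'=51): chars_in_quartet=1 acc=0x33 bytes_emitted=6
After char 9 ('S'=18): chars_in_quartet=2 acc=0xCD2 bytes_emitted=6
After char 10 ('0'=52): chars_in_quartet=3 acc=0x334B4 bytes_emitted=6
After char 11 ('8'=60): chars_in_quartet=4 acc=0xCD2D3C -> emit CD 2D 3C, reset; bytes_emitted=9
After char 12 ('1'=53): chars_in_quartet=1 acc=0x35 bytes_emitted=9
After char 13 ('t'=45): chars_in_quartet=2 acc=0xD6D bytes_emitted=9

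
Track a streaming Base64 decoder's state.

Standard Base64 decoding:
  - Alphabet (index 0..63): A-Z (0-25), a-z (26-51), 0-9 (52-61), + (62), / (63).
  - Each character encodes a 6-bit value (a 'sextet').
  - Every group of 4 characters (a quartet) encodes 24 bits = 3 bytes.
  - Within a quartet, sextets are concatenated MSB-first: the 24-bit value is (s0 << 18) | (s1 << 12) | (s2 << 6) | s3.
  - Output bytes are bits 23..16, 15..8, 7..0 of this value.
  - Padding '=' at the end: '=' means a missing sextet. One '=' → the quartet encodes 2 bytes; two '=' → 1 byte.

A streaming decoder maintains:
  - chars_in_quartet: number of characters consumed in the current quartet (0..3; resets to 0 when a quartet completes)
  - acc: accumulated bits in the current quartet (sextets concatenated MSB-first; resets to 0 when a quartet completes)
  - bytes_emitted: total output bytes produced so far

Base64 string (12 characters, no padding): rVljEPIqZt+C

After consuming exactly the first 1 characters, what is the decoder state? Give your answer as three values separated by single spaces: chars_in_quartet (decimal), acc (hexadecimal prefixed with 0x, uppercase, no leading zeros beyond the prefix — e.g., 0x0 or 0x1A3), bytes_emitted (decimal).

After char 0 ('r'=43): chars_in_quartet=1 acc=0x2B bytes_emitted=0

Answer: 1 0x2B 0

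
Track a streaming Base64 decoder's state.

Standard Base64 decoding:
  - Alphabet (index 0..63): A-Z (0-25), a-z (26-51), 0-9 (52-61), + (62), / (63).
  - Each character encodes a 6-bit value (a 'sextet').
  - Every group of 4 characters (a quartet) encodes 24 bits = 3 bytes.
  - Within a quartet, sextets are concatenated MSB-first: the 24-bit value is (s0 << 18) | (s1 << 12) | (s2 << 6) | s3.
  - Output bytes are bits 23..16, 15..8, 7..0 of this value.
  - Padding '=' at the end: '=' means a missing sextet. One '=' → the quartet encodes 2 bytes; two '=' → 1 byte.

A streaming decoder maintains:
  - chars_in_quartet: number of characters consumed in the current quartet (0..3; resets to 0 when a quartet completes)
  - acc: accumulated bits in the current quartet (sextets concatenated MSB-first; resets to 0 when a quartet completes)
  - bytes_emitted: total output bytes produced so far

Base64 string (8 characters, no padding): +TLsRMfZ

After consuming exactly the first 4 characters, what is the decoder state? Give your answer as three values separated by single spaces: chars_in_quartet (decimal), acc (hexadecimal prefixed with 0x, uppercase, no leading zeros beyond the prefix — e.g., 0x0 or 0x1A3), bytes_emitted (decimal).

After char 0 ('+'=62): chars_in_quartet=1 acc=0x3E bytes_emitted=0
After char 1 ('T'=19): chars_in_quartet=2 acc=0xF93 bytes_emitted=0
After char 2 ('L'=11): chars_in_quartet=3 acc=0x3E4CB bytes_emitted=0
After char 3 ('s'=44): chars_in_quartet=4 acc=0xF932EC -> emit F9 32 EC, reset; bytes_emitted=3

Answer: 0 0x0 3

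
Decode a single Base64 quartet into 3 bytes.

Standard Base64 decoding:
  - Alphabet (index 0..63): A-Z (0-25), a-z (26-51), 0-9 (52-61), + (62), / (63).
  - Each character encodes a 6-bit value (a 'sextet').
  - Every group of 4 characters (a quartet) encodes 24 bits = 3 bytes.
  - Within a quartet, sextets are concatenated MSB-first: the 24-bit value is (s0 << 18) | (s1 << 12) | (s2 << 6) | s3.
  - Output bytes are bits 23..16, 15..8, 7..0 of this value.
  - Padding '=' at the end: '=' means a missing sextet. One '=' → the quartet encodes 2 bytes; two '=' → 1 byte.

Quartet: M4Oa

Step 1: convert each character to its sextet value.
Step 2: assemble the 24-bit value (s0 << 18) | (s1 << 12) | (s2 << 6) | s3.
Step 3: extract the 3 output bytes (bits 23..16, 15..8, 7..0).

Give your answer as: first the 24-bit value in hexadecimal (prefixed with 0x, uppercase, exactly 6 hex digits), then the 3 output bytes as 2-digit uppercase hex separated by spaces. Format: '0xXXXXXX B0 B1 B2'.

Sextets: M=12, 4=56, O=14, a=26
24-bit: (12<<18) | (56<<12) | (14<<6) | 26
      = 0x300000 | 0x038000 | 0x000380 | 0x00001A
      = 0x33839A
Bytes: (v>>16)&0xFF=33, (v>>8)&0xFF=83, v&0xFF=9A

Answer: 0x33839A 33 83 9A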